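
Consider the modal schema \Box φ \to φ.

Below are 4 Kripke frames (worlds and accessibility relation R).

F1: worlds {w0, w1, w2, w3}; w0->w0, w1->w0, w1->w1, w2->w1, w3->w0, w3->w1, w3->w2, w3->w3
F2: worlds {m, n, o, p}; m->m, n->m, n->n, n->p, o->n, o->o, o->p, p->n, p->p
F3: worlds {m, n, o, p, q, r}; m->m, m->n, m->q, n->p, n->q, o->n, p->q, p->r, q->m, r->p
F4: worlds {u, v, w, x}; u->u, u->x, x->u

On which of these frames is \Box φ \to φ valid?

This is the axiom for reflexivity; its first-order frame correspondent is \forall x Rxx.
F1: fails — world w2 does not see itself.
F2: satisfies the condition.
F3: fails — world n does not see itself.
F4: fails — world v does not see itself.
Valid on: F2.

F2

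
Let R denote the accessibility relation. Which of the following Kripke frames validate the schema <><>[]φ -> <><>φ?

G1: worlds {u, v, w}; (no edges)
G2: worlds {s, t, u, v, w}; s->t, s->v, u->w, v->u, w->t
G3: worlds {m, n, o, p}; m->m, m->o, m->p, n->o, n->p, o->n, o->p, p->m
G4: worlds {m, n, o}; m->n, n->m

G1, G3

Frame correspondent (Sahlqvist): forall x forall y (x R^2 y -> exists w (yRw & x R^2 w)) — i.e. a generalized confluence (Geach) condition.
G1: satisfies the condition.
G2: fails — sR²u but no w* with uRw* and sR²w*.
G3: satisfies the condition.
G4: fails — mR²m but no w with mRw and mR²w.
Valid on: G1, G3.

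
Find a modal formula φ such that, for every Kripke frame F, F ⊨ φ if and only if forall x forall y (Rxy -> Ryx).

ψ → □◇ψ

A defining formula is ψ → □◇ψ (the B axiom).
Suppose ψ→□◇ψ is valid. Take Rxy and set V(ψ)={x}. Then ψ at x, so □◇ψ at x, so ◇ψ at y, so some z with Ryz has ψ; z=x, i.e. Ryx.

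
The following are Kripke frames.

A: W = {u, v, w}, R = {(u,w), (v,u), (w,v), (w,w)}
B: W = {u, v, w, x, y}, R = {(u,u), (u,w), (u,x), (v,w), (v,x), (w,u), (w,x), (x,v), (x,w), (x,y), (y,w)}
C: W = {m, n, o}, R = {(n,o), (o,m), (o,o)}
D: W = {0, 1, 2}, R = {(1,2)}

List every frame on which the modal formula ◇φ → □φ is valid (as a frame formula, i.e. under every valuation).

This is the axiom for partial functionality; its first-order frame correspondent is ∀x ∀y ∀z (Rxy ∧ Rxz → y = z).
A: fails — w sees both v and w.
B: fails — u sees both u and w.
C: fails — o sees both m and o.
D: ✓.

D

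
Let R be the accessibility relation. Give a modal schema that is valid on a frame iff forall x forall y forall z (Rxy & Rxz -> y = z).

◇p → □p

The condition is partial functionality. The CD schema ◇p → □p defines it.
Suppose ◇p→□p is valid. Take Rxy, Rxz and set V(p)={y}. Then ◇p at x, so □p at x, so p at z, i.e. z=y.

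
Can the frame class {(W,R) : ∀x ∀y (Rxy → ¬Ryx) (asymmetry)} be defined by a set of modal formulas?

Modal frame validity is preserved under surjective bounded morphisms.
The 3-cycle (worlds a,b,c with a→b→c→a) is asymmetric. Mapping every world to a single reflexive point • is a surjective bounded morphism, and the reflexive point is not asymmetric (R•• but asymmetry requires ¬R••).
So the class is not modally definable.

No — not modally definable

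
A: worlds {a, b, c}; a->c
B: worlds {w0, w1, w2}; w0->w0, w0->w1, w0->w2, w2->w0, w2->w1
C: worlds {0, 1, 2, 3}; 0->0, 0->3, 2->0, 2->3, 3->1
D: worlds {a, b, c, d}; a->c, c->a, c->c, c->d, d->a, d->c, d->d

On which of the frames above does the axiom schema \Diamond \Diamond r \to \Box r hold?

A

The schema corresponds to a generalized confluence (Geach) condition: \forall x \forall y \forall z ((x R^2 y \wedge xRz) \to \exists w (y = w \wedge z = w)).
A: condition met.
B: fails — w0R²w0, w0Rw1 but w0 ≠ w1.
C: fails — 0R²0, 0R3 but 0 ≠ 3.
D: fails — aR²a, aRc but a ≠ c.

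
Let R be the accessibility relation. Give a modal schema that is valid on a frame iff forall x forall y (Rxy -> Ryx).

The condition is symmetry. The B schema r → □◇r defines it.
Suppose r→□◇r is valid. Take Rxy and set V(r)={x}. Then r at x, so □◇r at x, so ◇r at y, so some z with Ryz has r; z=x, i.e. Ryx.

r → □◇r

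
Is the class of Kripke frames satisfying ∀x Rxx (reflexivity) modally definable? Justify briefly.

Definable; □q → q defines it

The condition is reflexivity. A defining modal formula is □q → q.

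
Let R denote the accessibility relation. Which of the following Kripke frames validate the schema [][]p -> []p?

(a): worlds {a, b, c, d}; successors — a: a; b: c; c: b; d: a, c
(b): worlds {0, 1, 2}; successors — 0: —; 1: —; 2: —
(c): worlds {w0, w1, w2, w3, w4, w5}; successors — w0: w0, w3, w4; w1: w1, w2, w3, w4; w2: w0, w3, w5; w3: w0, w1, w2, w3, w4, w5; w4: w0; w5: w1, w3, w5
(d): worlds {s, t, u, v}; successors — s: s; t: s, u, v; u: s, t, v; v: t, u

This is the axiom for density; its first-order frame correspondent is forall x forall y (Rxy -> exists z (Rxz & Rzy)).
(a): fails — Rbc but no z with Rbz and Rzc.
(b): condition met.
(c): condition met.
(d): condition met.

(b), (c), (d)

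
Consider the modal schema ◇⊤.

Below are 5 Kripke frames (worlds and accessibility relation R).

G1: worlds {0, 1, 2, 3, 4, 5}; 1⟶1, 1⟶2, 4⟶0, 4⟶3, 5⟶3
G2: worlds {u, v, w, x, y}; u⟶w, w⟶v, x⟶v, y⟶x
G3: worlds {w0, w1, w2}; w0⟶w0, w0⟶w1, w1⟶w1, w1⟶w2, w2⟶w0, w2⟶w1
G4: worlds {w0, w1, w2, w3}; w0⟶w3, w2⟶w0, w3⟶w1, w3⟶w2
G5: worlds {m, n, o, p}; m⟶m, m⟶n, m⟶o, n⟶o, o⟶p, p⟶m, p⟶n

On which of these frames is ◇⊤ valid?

This is the axiom for seriality; its first-order frame correspondent is ∀x ∃y Rxy.
G1: fails — world 0 has no successor.
G2: fails — world v has no successor.
G3: holds.
G4: fails — world w1 has no successor.
G5: holds.

G3, G5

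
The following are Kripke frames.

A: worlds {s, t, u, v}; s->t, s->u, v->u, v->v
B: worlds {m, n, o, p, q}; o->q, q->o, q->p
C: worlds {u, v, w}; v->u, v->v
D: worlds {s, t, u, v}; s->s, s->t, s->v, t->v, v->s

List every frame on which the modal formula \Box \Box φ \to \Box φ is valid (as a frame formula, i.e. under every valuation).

C

Frame correspondent (Sahlqvist): \forall x \forall y (Rxy \to \exists z (Rxz \wedge Rzy)) — i.e. density.
A: fails — Rsu but no z with Rsz and Rzu.
B: fails — Rqp but no z with Rqz and Rzp.
C: holds.
D: fails — Rtv but no z with Rtz and Rzv.
Valid on: C.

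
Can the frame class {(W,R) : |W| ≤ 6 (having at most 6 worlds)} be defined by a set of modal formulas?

Not modally definable

Any modally definable frame class is closed under disjoint unions.
Any modal formula valid on each of 7 disjoint one-world frames is valid on their disjoint union (validity is preserved under disjoint unions). Each one-world frame has |W|=1≤6, but the union has |W|=7.
So no modal formula (or set of formulas) defines exactly the |W|≤6 frames.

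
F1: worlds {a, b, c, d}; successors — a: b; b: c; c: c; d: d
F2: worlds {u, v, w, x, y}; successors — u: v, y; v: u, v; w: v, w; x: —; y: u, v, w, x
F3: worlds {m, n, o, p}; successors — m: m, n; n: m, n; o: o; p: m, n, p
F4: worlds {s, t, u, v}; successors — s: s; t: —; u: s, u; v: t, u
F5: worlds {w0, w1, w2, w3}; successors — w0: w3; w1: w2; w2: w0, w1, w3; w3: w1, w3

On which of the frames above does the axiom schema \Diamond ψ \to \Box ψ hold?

F1

Frame correspondent (Sahlqvist): \forall x \forall y \forall z (Rxy \wedge Rxz \to y = z) — i.e. partial functionality.
F1: condition met.
F2: fails — u sees both v and y.
F3: fails — m sees both m and n.
F4: fails — u sees both s and u.
F5: fails — w2 sees both w0 and w1.
Valid on: F1.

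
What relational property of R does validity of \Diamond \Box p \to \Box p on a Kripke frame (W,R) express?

The Euclidean property

This schema is equivalent to the 5 axiom ◇p → □◇p.
Its frame correspondent is the Euclidean property — \forall x \forall y \forall z (Rxy \wedge Rxz \to Ryz).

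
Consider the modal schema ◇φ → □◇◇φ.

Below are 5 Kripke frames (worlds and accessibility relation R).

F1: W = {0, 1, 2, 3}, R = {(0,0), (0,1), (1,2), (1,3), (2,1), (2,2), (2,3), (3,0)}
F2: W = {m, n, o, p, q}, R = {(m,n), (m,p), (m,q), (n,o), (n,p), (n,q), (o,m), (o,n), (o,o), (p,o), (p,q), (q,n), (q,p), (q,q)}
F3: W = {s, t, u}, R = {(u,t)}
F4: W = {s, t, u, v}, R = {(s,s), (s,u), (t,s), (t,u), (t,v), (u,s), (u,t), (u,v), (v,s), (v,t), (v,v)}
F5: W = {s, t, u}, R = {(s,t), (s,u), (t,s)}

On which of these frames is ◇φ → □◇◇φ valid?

This is the axiom for a generalized confluence (Geach) condition; its first-order frame correspondent is ∀x ∀y ∀z ((xRy ∧ xRz) → ∃w (y = w ∧ zR²w)).
F1: fails — 1R2, 1R3 but no w with 2=w and 3R²w.
F2: fails — oRm, oRm but no w with m=w and mR²w.
F3: fails — uRt, uRt but no w with t=w and tR²w.
F4: condition met.
F5: fails — sRt, sRu but no w with t=w and uR²w.

F4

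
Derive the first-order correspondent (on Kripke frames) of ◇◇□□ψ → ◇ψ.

∀x ∀y (xR²y → ∃w (yR²w ∧ xRw))

This is a Sahlqvist (Geach-type) schema ◇^2□^2ψ → □^0◇^1ψ.
Minimal-valuation argument: fix x; take any y with xR^2y and any z with xR^0z. Set V(ψ) to the set of worlds R-reachable from y in exactly 2 steps. Then □^2ψ holds at y, so the antecedent holds at x; validity forces ◇^1ψ at z, giving a w with zR^1w and yR^2w.
First-order correspondent: ∀x ∀y (xR²y → ∃w (yR²w ∧ xRw)).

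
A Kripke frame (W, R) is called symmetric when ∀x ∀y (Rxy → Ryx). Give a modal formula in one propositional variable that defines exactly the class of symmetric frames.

ψ → □◇ψ

The condition is symmetry. The B schema ψ → □◇ψ defines it.
Suppose ψ→□◇ψ is valid. Take Rxy and set V(ψ)={x}. Then ψ at x, so □◇ψ at x, so ◇ψ at y, so some z with Ryz has ψ; z=x, i.e. Ryx.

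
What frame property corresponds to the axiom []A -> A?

Suppose □A→A is valid. At any x set V(A)={w : Rxw}. Then □A holds at x, so A holds at x, i.e. Rxx.
Conversely, any frame satisfying forall x Rxx validates the schema.
Frame condition: forall x Rxx.

Reflexivity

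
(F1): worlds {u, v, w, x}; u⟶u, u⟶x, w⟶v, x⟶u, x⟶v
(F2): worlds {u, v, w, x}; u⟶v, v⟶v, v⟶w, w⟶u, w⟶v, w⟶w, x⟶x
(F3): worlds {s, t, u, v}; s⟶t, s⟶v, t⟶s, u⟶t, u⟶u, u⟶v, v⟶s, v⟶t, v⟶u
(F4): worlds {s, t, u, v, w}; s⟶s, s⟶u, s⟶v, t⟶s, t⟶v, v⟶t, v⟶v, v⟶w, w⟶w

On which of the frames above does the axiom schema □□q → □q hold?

(F2), (F4)

Frame correspondent (Sahlqvist): ∀x ∀y (Rxy → ∃z (Rxz ∧ Rzy)) — i.e. density.
(F1): fails — Rwv but no z with Rwz and Rzv.
(F2): ✓.
(F3): fails — Rts but no z with Rtz and Rzs.
(F4): ✓.
Valid on: (F2), (F4).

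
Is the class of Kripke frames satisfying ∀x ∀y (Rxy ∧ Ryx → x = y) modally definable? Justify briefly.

If a class were modally definable it would be closed under surjective bounded morphisms (Goldblatt–Thomason).
The 6-cycle (worlds a,b,c,d,e,f with a→b→c→d→e→f→a) is antisymmetric. Sending even-indexed worlds to • and odd-indexed worlds to ∘ is a surjective bounded morphism onto the two-world frame with •↔∘, which is not antisymmetric.
So no modal formula (or set of formulas) defines exactly the antisymmetric frames.

Not modally definable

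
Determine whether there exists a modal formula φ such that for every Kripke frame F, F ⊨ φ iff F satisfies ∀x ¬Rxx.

Modal frame validity is preserved under surjective bounded morphisms.
The 3-cycle (worlds s,t,u with s→t→u→s) is irreflexive, and the map sending every world to a single reflexive point • is a surjective bounded morphism (forth: every edge maps to (•,•); back: every world has a successor). So any modal formula valid on the 3-cycle is also valid on the reflexive point, which is not irreflexive.
So no modal formula (or set of formulas) defines exactly the irreflexive frames.

No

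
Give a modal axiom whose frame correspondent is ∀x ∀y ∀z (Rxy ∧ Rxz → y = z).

◇r → □r

The condition is partial functionality. The CD schema ◇r → □r defines it.
Suppose ◇r→□r is valid. Take Rxy, Rxz and set V(r)={y}. Then ◇r at x, so □r at x, so r at z, i.e. z=y.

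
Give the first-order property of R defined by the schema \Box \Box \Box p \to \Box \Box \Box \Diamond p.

This is a Sahlqvist (Geach-type) schema ◇^0□^3p → □^3◇^1p.
First-order correspondent: \forall x \forall z (x R^3 z \to \exists w (x R^3 w \wedge zRw)).

\forall x \forall z (x R^3 z \to \exists w (x R^3 w \wedge zRw))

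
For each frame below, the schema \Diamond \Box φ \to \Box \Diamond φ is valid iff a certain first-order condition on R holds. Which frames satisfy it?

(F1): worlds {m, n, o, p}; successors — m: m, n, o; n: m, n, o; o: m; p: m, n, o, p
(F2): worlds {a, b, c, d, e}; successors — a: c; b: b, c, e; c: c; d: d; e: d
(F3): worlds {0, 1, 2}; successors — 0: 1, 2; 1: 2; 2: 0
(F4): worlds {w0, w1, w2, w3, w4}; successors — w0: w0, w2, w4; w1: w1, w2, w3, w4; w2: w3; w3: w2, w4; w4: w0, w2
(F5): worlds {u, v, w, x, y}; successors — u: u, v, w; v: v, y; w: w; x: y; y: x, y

Frame correspondent (Sahlqvist): \forall x \forall y \forall z (Rxy \wedge Rxz \to \exists w (Ryw \wedge Rzw)) — i.e. convergence.
(F1): satisfies the condition.
(F2): fails — Rbc and Rbe but c and e have no common successor.
(F3): fails — R01 and R02 but 1 and 2 have no common successor.
(F4): fails — Rw0w4 and Rw0w2 but w4 and w2 have no common successor.
(F5): fails — Ruv and Ruw but v and w have no common successor.

(F1)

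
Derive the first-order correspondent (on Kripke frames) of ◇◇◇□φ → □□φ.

∀x ∀y ∀z ((xR³y ∧ xR²z) → ∃w (yRw ∧ z = w))

This is a Sahlqvist (Geach-type) schema ◇^3□^1φ → □^2◇^0φ.
Minimal-valuation argument: fix x; take any y with xR^3y and any z with xR^2z. Set V(φ) to the set of worlds R-reachable from y in exactly 1 step. Then □^1φ holds at y, so the antecedent holds at x; validity forces ◇^0φ at z, giving a w with zR^0w and yR^1w.
First-order correspondent: ∀x ∀y ∀z ((xR³y ∧ xR²z) → ∃w (yRw ∧ z = w)).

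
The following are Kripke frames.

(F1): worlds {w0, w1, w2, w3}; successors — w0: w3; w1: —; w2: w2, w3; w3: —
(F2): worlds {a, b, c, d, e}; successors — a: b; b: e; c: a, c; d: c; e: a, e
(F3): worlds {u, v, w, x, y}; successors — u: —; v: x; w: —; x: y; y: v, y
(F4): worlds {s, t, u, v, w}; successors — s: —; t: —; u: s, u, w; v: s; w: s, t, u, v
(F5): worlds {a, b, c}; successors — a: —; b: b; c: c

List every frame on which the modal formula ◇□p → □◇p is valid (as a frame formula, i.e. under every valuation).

The schema corresponds to convergence: ∀x ∀y ∀z (Rxy ∧ Rxz → ∃w (Ryw ∧ Rzw)).
(F1): fails — Rw0w3 and Rw0w3 but w3 and w3 have no common successor.
(F2): fails — Rcc and Rca but c and a have no common successor.
(F3): fails — Ryv and Ryy but v and y have no common successor.
(F4): fails — Ruw and Rus but w and s have no common successor.
(F5): satisfies the condition.

(F5)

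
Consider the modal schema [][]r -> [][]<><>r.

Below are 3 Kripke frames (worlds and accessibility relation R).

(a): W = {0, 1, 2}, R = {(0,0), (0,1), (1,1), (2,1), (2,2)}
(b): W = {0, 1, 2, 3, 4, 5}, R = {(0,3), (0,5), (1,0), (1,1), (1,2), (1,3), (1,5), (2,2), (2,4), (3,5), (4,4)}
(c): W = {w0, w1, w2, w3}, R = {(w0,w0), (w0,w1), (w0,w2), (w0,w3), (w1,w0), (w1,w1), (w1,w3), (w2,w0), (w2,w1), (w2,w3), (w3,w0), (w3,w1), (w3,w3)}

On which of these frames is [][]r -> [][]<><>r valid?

The schema corresponds to a generalized confluence (Geach) condition: forall x forall z (x R^2 z -> exists w (x R^2 w & z R^2 w)).
(a): condition met.
(b): fails — 0R²5 but no w with 0R²w and 5R²w.
(c): condition met.

(a), (c)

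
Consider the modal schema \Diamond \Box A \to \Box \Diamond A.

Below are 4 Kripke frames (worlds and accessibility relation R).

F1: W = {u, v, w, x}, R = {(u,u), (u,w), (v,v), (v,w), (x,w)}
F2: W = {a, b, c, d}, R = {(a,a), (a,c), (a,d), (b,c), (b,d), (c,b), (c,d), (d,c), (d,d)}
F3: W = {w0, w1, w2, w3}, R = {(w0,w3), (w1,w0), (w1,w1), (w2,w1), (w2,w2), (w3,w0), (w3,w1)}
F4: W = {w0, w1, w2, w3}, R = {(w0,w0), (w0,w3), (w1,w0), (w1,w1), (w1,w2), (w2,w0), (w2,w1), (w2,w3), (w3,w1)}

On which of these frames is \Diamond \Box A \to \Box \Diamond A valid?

F2

Frame correspondent (Sahlqvist): \forall x \forall y \forall z (Rxy \wedge Rxz \to \exists w (Ryw \wedge Rzw)) — i.e. convergence.
F1: fails — Ruw and Ruw but w and w have no common successor.
F2: holds.
F3: fails — Rw1w1 and Rw1w0 but w1 and w0 have no common successor.
F4: fails — Rw0w0 and Rw0w3 but w0 and w3 have no common successor.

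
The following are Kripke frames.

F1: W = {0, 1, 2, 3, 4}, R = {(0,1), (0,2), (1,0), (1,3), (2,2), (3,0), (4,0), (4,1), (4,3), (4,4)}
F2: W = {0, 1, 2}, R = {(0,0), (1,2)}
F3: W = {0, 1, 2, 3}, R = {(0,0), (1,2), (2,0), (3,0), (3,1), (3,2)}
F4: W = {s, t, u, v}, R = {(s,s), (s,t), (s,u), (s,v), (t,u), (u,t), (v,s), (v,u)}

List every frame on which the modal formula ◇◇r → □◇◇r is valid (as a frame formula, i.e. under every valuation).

Frame correspondent (Sahlqvist): ∀x ∀y ∀z ((xR²y ∧ xRz) → ∃w (y = w ∧ zR²w)) — i.e. a generalized confluence (Geach) condition.
F1: fails — 0R²0, 0R2 but no w with 0=w and 2R²w.
F2: satisfies the condition.
F3: fails — 3R²2, 3R0 but no w with 2=w and 0R²w.
F4: fails — sR²s, sRt but no w with s=w and tR²w.

F2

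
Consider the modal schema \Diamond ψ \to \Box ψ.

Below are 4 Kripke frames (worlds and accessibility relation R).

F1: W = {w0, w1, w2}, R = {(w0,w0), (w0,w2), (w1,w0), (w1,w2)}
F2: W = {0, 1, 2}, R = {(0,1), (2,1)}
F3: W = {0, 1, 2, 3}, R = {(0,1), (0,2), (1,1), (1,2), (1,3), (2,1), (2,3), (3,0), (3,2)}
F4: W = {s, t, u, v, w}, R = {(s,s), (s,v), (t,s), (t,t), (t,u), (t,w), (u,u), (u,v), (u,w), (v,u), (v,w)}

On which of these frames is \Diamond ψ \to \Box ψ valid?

Frame correspondent (Sahlqvist): \forall x \forall y \forall z (Rxy \wedge Rxz \to y = z) — i.e. partial functionality.
F1: fails — w0 sees both w0 and w2.
F2: holds.
F3: fails — 0 sees both 1 and 2.
F4: fails — s sees both s and v.
Valid on: F2.

F2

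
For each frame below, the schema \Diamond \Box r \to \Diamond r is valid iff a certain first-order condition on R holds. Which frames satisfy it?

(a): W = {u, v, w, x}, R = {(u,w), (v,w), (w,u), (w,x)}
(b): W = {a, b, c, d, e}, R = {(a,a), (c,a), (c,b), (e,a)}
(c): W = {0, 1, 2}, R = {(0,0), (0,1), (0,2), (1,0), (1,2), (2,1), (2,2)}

(c)

The schema corresponds to a generalized confluence (Geach) condition: \forall x \forall y (xRy \to \exists w (yRw \wedge xRw)).
(a): fails — uRw but no t with wRt and uRt.
(b): fails — cRb but no w with bRw and cRw.
(c): holds.
Valid on: (c).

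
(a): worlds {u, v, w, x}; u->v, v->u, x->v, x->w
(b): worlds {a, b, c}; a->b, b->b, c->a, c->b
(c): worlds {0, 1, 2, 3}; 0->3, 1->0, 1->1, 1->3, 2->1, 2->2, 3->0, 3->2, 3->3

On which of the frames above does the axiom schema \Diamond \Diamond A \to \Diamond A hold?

(b)

This is the axiom for transitivity; its first-order frame correspondent is \forall x \forall y \forall z (Rxy \wedge Ryz \to Rxz).
(a): fails — Ruv and Rvu but not Ruu.
(b): condition met.
(c): fails — R32 and R21 but not R31.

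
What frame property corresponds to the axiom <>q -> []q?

Partial functionality

This schema is the CD axiom.
It corresponds to partial functionality: forall x forall y forall z (Rxy & Rxz -> y = z).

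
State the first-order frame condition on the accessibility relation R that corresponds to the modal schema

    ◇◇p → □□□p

∀x ∀y ∀z ((xR²y ∧ xR³z) → ∃w (y = w ∧ z = w))

This is a Sahlqvist (Geach-type) schema ◇^2□^0p → □^3◇^0p.
Minimal-valuation argument: fix x; take any y with xR^2y and any z with xR^3z. Set V(p) to the set of worlds R-reachable from y in exactly 0 steps. Then □^0p holds at y, so the antecedent holds at x; validity forces ◇^0p at z, giving a w with zR^0w and yR^0w.
First-order correspondent: ∀x ∀y ∀z ((xR²y ∧ xR³z) → ∃w (y = w ∧ z = w)).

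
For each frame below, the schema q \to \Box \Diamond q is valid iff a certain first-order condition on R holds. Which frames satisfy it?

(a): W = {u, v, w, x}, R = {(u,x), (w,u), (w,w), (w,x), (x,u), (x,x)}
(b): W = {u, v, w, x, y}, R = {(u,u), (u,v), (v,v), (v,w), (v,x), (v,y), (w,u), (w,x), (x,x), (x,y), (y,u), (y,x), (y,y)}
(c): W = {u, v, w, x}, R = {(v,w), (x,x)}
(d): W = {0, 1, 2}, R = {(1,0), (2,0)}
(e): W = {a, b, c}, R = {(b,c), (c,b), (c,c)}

This is the axiom for symmetry; its first-order frame correspondent is \forall x \forall y (Rxy \to Ryx).
(a): fails — Rwu but not Ruw.
(b): fails — Ruv but not Rvu.
(c): fails — Rvw but not Rwv.
(d): fails — R10 but not R01.
(e): holds.
Valid on: (e).

(e)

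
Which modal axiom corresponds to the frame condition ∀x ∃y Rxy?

This is seriality; the standard corresponding axiom is D: □s → ◇s.

□s → ◇s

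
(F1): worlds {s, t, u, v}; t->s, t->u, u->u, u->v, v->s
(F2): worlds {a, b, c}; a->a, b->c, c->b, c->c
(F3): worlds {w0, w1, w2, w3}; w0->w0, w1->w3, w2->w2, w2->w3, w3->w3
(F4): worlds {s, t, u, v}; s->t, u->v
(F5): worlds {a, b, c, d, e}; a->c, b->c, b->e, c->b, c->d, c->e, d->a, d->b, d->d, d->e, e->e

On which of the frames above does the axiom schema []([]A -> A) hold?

The schema corresponds to shift-reflexivity: forall x forall y (Rxy -> Ryy).
(F1): fails — Ruv but not Rvv.
(F2): fails — Rcb but not Rbb.
(F3): holds.
(F4): fails — Ruv but not Rvv.
(F5): fails — Rbc but not Rcc.
Valid on: (F3).

(F3)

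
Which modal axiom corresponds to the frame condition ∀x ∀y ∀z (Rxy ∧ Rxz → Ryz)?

◇r → □◇r

The condition is the Euclidean property. The 5 schema ◇r → □◇r defines it.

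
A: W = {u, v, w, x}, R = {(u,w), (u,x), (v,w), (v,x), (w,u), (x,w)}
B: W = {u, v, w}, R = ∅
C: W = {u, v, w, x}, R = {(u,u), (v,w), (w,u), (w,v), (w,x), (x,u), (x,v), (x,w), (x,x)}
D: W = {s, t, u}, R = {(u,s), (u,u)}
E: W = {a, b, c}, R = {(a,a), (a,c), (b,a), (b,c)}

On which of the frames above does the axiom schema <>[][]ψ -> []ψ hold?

The schema corresponds to a generalized confluence (Geach) condition: forall x forall y forall z ((xRy & xRz) -> exists w (y R^2 w & z = w)).
A: fails — uRx, uRw but no t with xR²t and w=t.
B: ✓.
C: fails — wRu, wRv but no t with uR²t and v=t.
D: fails — uRs, uRs but no w with sR²w and s=w.
E: fails — aRc, aRa but no w with cR²w and a=w.

B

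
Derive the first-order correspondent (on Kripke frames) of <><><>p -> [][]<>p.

This is a Sahlqvist (Geach-type) schema ◇^3□^0p → □^2◇^1p.
Minimal-valuation argument: fix x; take any y with xR^3y and any z with xR^2z. Set V(p) to the set of worlds R-reachable from y in exactly 0 steps. Then □^0p holds at y, so the antecedent holds at x; validity forces ◇^1p at z, giving a w with zR^1w and yR^0w.
First-order correspondent: forall x forall y forall z ((x R^3 y & x R^2 z) -> exists w (y = w & zRw)).

forall x forall y forall z ((x R^3 y & x R^2 z) -> exists w (y = w & zRw))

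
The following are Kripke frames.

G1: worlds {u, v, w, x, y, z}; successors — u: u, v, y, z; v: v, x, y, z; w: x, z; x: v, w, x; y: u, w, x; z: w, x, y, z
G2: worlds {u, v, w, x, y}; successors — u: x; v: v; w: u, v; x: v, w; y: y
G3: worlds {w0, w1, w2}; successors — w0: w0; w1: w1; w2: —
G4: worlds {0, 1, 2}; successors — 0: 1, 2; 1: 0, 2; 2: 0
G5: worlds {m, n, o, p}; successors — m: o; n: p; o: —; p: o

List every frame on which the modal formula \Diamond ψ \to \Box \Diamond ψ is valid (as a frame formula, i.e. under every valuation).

The schema corresponds to the Euclidean property: \forall x \forall y \forall z (Rxy \wedge Rxz \to Ryz).
G1: fails — Ruv and Ruu but not Rvu.
G2: fails — Rux and Rux but not Rxx.
G3: condition met.
G4: fails — R02 and R02 but not R22.
G5: fails — Rmo and Rmo but not Roo.

G3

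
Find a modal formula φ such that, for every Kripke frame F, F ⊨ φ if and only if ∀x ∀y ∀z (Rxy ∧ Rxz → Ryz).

A defining formula is ◇s → □◇s (the 5 axiom).

◇s → □◇s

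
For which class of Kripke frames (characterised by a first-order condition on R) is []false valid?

□⊥ is valid iff no world has any successor (otherwise □⊥ fails at any world with one).
The converse is a direct semantic check.
So the correspondent is emptiness of R.

emptiness of R: forall x forall y ~Rxy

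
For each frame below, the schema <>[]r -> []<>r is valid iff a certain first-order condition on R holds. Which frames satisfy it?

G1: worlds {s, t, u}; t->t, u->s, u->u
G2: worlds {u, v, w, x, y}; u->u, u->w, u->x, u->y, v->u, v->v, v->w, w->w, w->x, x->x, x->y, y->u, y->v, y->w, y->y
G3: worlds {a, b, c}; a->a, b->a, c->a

G2, G3

This is the axiom for convergence; its first-order frame correspondent is forall x forall y forall z (Rxy & Rxz -> exists w (Ryw & Rzw)).
G1: fails — Rus and Rus but s and s have no common successor.
G2: condition met.
G3: condition met.
Valid on: G2, G3.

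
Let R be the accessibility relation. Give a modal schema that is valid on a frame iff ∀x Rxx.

□p → p

A defining formula is □p → p (the T axiom).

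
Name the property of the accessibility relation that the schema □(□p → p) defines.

shift-reflexivity: ∀x ∀y (Rxy → Ryy)

This is the T□ axiom.
It corresponds to shift-reflexivity: ∀x ∀y (Rxy → Ryy).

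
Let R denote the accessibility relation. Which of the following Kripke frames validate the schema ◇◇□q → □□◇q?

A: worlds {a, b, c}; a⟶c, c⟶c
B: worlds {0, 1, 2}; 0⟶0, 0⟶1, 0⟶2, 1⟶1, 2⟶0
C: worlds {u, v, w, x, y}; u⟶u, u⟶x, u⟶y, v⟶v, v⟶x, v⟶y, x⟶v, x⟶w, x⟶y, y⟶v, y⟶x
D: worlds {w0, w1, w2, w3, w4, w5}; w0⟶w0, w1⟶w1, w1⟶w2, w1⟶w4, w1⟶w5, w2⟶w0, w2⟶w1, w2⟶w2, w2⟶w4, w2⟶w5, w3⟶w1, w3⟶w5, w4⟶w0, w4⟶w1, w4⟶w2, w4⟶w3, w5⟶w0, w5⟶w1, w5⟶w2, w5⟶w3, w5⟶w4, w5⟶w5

The schema corresponds to a generalized confluence (Geach) condition: ∀x ∀y ∀z ((xR²y ∧ xR²z) → ∃w (yRw ∧ zRw)).
A: satisfies the condition.
B: fails — 0R²1, 0R²2 but no w with 1Rw and 2Rw.
C: fails — uR²u, uR²w but no t with uRt and wRt.
D: fails — w1R²w0, w1R²w1 but no w with w0Rw and w1Rw.
Valid on: A.

A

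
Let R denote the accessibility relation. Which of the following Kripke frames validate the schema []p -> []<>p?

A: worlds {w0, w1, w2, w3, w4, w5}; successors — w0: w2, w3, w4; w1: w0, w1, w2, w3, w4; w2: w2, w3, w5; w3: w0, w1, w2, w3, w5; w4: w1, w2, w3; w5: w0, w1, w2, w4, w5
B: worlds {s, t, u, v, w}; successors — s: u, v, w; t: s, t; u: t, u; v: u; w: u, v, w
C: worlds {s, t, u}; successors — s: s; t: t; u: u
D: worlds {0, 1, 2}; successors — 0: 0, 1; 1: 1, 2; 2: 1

A, C, D

The schema corresponds to a generalized confluence (Geach) condition: forall x forall z (xRz -> exists w (xRw & zRw)).
A: holds.
B: fails — tRs but no w* with tRw* and sRw*.
C: holds.
D: holds.
Valid on: A, C, D.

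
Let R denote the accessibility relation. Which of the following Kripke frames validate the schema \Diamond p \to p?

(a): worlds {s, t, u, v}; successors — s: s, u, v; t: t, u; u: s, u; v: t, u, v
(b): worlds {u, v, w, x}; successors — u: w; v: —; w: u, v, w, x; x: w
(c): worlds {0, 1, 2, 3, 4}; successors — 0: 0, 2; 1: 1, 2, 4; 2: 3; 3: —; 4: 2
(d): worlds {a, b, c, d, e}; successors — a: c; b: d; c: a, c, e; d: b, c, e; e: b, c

The schema corresponds to a generalized confluence (Geach) condition: \forall x \forall y (xRy \to \exists w (y = w \wedge x = w)).
(a): fails — sRu but u ≠ s.
(b): fails — uRw but w ≠ u.
(c): fails — 0R2 but 2 ≠ 0.
(d): fails — aRc but c ≠ a.

none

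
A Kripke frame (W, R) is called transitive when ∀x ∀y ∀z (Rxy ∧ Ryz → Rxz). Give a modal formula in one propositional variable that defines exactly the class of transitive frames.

A defining formula is □q → □□q (the 4 axiom).
Suppose □q→□□q is valid. Take Rxy, Ryz and set V(q)={w : Rxw}. Then □q at x, so □□q at x, so □q at y, so q at z, i.e. Rxz.

□q → □□q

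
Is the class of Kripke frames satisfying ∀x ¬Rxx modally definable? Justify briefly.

No — not modally definable

Any modally definable frame class is closed under surjective bounded morphisms.
The 4-cycle (worlds a,b,c,d with a→b→c→d→a) is irreflexive, and the map sending every world to a single reflexive point • is a surjective bounded morphism (forth: every edge maps to (•,•); back: every world has a successor). So any modal formula valid on the 4-cycle is also valid on the reflexive point, which is not irreflexive.
So no modal formula (or set of formulas) defines exactly the irreflexive frames.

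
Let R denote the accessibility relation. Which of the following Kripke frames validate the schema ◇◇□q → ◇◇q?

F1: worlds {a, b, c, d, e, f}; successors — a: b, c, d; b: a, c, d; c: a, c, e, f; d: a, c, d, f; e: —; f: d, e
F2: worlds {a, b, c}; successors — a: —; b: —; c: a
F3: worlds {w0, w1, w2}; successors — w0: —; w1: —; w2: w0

F2, F3

Frame correspondent (Sahlqvist): ∀x ∀y (xR²y → ∃w (yRw ∧ xR²w)) — i.e. a generalized confluence (Geach) condition.
F1: fails — aR²e but no w with eRw and aR²w.
F2: holds.
F3: holds.
Valid on: F2, F3.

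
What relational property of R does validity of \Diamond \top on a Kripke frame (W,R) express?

seriality

◇⊤ holds at w iff w has a successor, so frame-validity of ◇⊤ is exactly seriality. Equivalently via □q → ◇q:
Suppose □q→◇q is valid. At any x set V(q)=W. Then □q at x, so ◇q at x, so x has a successor.
Conversely, on a frame with seriality the schema holds at every world under every valuation.
Frame condition: \forall x \exists y Rxy.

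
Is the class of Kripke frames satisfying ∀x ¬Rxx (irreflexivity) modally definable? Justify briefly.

Any modally definable frame class is closed under surjective bounded morphisms.
The 4-cycle (worlds s,t,u,v with s→t→u→v→s) is irreflexive, and the map sending every world to a single reflexive point • is a surjective bounded morphism (forth: every edge maps to (•,•); back: every world has a successor). So any modal formula valid on the 4-cycle is also valid on the reflexive point, which is not irreflexive.
So no modal formula (or set of formulas) defines exactly the irreflexive frames.

Not modally definable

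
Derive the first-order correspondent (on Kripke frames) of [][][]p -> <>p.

This is a Sahlqvist (Geach-type) schema ◇^0□^3p → □^0◇^1p.
Minimal-valuation argument: fix x; take any y with xR^0y and any z with xR^0z. Set V(p) to the set of worlds R-reachable from y in exactly 3 steps. Then □^3p holds at y, so the antecedent holds at x; validity forces ◇^1p at z, giving a w with zR^1w and yR^3w.
First-order correspondent: forall x exists w (x R^3 w & xRw).

forall x exists w (x R^3 w & xRw)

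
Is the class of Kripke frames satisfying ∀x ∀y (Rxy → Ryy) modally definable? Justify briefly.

Yes — defined by □(□q → q)

This is a Sahlqvist condition; the T□ axiom □(□q → q) defines it.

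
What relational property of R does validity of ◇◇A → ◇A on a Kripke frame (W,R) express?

transitivity: ∀x ∀y ∀z (Rxy ∧ Ryz → Rxz)

Replacing A by ¬A and contraposing gives the equivalent schema □A → □□A.
Suppose □A→□□A is valid. Take Rxy, Ryz and set V(A)={w : Rxw}. Then □A at x, so □□A at x, so □A at y, so A at z, i.e. Rxz.
Conversely, on a frame with transitivity the schema holds at every world under every valuation.
So the correspondent is transitivity.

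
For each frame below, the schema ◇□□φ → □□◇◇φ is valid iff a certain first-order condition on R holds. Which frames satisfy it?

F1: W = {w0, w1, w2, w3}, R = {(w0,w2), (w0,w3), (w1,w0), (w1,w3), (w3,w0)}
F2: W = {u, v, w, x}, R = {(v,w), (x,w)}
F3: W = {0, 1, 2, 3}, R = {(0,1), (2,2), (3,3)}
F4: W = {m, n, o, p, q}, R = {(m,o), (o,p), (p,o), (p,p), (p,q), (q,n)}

This is the axiom for a generalized confluence (Geach) condition; its first-order frame correspondent is ∀x ∀y ∀z ((xRy ∧ xR²z) → ∃w (yR²w ∧ zR²w)).
F1: fails — w0Rw2, w0R²w0 but no w with w2R²w and w0R²w.
F2: ✓.
F3: ✓.
F4: fails — oRp, oR²q but no w with pR²w and qR²w.

F2, F3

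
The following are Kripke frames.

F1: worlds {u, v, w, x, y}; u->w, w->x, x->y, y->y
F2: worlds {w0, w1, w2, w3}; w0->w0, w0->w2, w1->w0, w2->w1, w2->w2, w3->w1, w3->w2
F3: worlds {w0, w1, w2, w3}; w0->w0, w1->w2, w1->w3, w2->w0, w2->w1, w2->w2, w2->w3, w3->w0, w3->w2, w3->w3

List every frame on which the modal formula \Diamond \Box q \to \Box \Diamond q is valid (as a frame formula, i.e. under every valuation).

F1

The schema corresponds to convergence: \forall x \forall y \forall z (Rxy \wedge Rxz \to \exists w (Ryw \wedge Rzw)).
F1: holds.
F2: fails — Rw2w2 and Rw2w1 but w2 and w1 have no common successor.
F3: fails — Rw2w1 and Rw2w0 but w1 and w0 have no common successor.
Valid on: F1.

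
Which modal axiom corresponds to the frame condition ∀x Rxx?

A defining formula is □s → s (the T axiom).

□s → s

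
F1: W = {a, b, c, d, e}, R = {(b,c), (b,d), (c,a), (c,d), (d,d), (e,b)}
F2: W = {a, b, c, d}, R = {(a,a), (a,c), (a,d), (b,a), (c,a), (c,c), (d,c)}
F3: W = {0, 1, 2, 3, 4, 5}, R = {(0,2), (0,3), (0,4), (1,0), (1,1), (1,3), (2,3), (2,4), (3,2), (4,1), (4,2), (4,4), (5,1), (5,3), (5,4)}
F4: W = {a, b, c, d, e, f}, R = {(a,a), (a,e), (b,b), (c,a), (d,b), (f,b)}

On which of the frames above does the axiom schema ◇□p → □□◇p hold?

F2

Frame correspondent (Sahlqvist): ∀x ∀y ∀z ((xRy ∧ xR²z) → ∃w (yRw ∧ zRw)) — i.e. a generalized confluence (Geach) condition.
F1: fails — bRc, bR²a but no w with cRw and aRw.
F2: condition met.
F3: fails — 0R2, 0R²3 but no w with 2Rw and 3Rw.
F4: fails — aRa, aR²e but no w with aRw and eRw.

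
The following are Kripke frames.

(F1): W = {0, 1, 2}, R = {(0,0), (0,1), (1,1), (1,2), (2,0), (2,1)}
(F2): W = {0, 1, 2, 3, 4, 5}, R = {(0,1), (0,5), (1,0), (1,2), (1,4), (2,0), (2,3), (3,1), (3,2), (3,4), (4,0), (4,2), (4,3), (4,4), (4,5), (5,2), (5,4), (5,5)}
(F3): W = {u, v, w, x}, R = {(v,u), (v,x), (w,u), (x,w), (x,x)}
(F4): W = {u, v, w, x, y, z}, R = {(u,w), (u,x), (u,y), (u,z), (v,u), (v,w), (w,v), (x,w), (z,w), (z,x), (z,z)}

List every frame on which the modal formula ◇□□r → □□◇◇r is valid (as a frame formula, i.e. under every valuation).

This is the axiom for a generalized confluence (Geach) condition; its first-order frame correspondent is ∀x ∀y ∀z ((xRy ∧ xR²z) → ∃w (yR²w ∧ zR²w)).
(F1): satisfies the condition.
(F2): satisfies the condition.
(F3): fails — vRu, vR²w but no t with uR²t and wR²t.
(F4): fails — uRw, uR²x but no t with wR²t and xR²t.
Valid on: (F1), (F2).

(F1), (F2)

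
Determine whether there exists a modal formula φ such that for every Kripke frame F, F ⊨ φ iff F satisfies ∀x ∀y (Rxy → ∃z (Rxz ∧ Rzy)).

Yes — defined by □□r → □r

The condition is density. A defining modal formula is □□r → □r.
Suppose □□r→□r is valid. Take Rxy and set V(r)={w : xR²w}. Then □□r at x, so □r at x, so r at y, i.e. ∃z(Rxz∧Rzy).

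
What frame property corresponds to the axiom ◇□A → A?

symmetry

This schema is equivalent to the B axiom A → □◇A.
It corresponds to symmetry: ∀x ∀y (Rxy → Ryx).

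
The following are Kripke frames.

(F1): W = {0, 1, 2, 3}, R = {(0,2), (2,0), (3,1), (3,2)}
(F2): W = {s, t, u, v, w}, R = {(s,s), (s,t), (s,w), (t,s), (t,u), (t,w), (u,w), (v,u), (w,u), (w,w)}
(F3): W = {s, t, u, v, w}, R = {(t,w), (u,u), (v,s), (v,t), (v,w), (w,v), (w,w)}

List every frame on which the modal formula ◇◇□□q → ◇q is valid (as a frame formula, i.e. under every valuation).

(F2)

This is the axiom for a generalized confluence (Geach) condition; its first-order frame correspondent is ∀x ∀y (xR²y → ∃w (yR²w ∧ xRw)).
(F1): fails — 0R²0 but no w with 0R²w and 0Rw.
(F2): ✓.
(F3): fails — wR²s but no w* with sR²w* and wRw*.
Valid on: (F2).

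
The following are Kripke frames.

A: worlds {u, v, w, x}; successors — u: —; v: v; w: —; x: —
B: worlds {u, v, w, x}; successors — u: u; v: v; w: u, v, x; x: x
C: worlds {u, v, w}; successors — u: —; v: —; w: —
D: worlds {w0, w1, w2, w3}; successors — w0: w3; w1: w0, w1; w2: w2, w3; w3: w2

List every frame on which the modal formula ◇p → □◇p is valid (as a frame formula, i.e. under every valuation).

This is the axiom for the Euclidean property; its first-order frame correspondent is ∀x ∀y ∀z (Rxy ∧ Rxz → Ryz).
A: holds.
B: fails — Rwu and Rwx but not Rux.
C: holds.
D: fails — Rw0w3 and Rw0w3 but not Rw3w3.

A, C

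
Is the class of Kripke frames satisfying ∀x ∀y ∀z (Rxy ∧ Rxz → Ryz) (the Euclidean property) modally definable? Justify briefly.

The condition is the Euclidean property. A defining modal formula is ◇p → □◇p.
Suppose ◇p→□◇p is valid. Take Rxy, Rxz and set V(p)={y}. Then ◇p at x, so □◇p at x, so ◇p at z, so some w with Rzw has p; w=y, i.e. Rzy. By symmetry of the argument, Ryz.

Yes — defined by ◇p → □◇p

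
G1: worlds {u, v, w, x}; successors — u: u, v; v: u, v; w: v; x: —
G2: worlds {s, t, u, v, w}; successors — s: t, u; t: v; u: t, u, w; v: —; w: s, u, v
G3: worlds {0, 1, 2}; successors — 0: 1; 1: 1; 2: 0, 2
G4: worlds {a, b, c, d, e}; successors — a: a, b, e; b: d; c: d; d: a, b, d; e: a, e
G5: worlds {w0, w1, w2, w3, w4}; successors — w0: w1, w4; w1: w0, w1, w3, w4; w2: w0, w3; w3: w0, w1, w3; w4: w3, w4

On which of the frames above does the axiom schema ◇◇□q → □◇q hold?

G1, G5

Frame correspondent (Sahlqvist): ∀x ∀y ∀z ((xR²y ∧ xRz) → ∃w (yRw ∧ zRw)) — i.e. a generalized confluence (Geach) condition.
G1: holds.
G2: fails — sR²t, sRu but no w* with tRw* and uRw*.
G3: fails — 2R²0, 2R2 but no w with 0Rw and 2Rw.
G4: fails — aR²a, aRb but no w with aRw and bRw.
G5: holds.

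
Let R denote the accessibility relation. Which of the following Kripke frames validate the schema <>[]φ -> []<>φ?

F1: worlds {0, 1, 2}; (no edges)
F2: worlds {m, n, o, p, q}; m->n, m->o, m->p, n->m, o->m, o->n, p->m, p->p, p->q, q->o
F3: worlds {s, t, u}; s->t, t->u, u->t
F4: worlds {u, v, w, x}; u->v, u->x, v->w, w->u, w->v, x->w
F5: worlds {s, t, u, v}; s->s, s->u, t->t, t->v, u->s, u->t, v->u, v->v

F1, F3

The schema corresponds to convergence: forall x forall y forall z (Rxy & Rxz -> exists w (Ryw & Rzw)).
F1: satisfies the condition.
F2: fails — Rom and Ron but m and n have no common successor.
F3: satisfies the condition.
F4: fails — Rwu and Rwv but u and v have no common successor.
F5: fails — Rut and Rus but t and s have no common successor.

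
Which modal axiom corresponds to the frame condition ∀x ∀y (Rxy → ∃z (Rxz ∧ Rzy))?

A defining formula is □□ψ → □ψ (the C4 axiom).

□□ψ → □ψ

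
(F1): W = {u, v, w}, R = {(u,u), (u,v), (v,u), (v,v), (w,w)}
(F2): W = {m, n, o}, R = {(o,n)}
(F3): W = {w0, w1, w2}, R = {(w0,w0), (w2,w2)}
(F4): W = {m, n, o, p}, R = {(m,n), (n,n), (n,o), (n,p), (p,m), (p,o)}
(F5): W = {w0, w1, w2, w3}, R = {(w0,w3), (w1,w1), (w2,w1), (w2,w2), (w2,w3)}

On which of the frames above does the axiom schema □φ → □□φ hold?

(F1), (F2), (F3), (F5)

This is the axiom for transitivity; its first-order frame correspondent is ∀x ∀y ∀z (Rxy ∧ Ryz → Rxz).
(F1): ✓.
(F2): ✓.
(F3): ✓.
(F4): fails — Rpm and Rmn but not Rpn.
(F5): ✓.
Valid on: (F1), (F2), (F3), (F5).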